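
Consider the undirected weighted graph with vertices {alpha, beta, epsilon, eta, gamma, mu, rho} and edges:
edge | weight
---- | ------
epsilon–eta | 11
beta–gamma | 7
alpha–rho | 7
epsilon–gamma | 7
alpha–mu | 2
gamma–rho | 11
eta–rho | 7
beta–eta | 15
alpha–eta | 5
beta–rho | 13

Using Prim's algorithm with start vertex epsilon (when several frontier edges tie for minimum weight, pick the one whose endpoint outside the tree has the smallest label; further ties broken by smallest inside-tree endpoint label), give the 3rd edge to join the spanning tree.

epsilon-eta

Prim, starting at epsilon.
Step 1: frontier [epsilon–gamma 7, epsilon–eta 11] → take epsilon–gamma (7); add gamma.
Step 2: frontier [epsilon–eta 11, beta–gamma 7, gamma–rho 11] → take beta–gamma (7); add beta.
Step 3: frontier [beta–rho 13, beta–eta 15, epsilon–eta 11, gamma–rho 11] → take epsilon–eta (11); add eta.
Step 4: frontier [beta–rho 13, alpha–eta 5, eta–rho 7, gamma–rho 11] → take alpha–eta (5); add alpha.
Step 5: frontier [alpha–mu 2, alpha–rho 7, beta–rho 13, eta–rho 7, gamma–rho 11] → take alpha–mu (2); add mu.
Step 6: frontier [alpha–rho 7, beta–rho 13, eta–rho 7, gamma–rho 11] → take alpha–rho (7); add rho.
The 3rd edge added is epsilon–eta.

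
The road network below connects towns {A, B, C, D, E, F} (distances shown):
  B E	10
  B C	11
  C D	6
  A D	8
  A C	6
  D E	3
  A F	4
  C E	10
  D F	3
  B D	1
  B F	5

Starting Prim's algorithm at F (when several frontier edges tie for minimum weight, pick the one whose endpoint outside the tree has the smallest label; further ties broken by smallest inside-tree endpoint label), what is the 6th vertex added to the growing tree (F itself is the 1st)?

C

Prim, starting at F.
Step 1: frontier [D F 3, A F 4, B F 5] → take D F (3); add D.
Step 2: frontier [B D 1, D E 3, C D 6, A D 8, A F 4, B F 5] → take B D (1); add B.
Step 3: frontier [B E 10, B C 11, D E 3, C D 6, A D 8, A F 4] → take D E (3); add E.
Step 4: frontier [B C 11, C D 6, A D 8, C E 10, A F 4] → take A F (4); add A.
Step 5: frontier [A C 6, B C 11, C D 6, C E 10] → take A C (6); add C.
Vertex order: F, D, B, E, A, C. The 6th vertex is C.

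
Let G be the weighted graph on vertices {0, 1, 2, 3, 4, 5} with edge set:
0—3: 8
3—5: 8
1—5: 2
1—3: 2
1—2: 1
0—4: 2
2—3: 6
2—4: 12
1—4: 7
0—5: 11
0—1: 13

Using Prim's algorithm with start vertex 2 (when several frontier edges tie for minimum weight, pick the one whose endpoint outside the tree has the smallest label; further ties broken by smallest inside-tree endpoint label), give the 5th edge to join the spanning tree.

Prim's algorithm from 2:
Step 1: cheapest edge leaving the tree is 1—2 (1); add 1.
Step 2: cheapest edge leaving the tree is 1—3 (2); add 3.
Step 3: cheapest edge leaving the tree is 1—5 (2); add 5.
Step 4: cheapest edge leaving the tree is 1—4 (7); add 4.
Step 5: cheapest edge leaving the tree is 0—4 (2); add 0.
The 5th edge added is 0—4.

0-4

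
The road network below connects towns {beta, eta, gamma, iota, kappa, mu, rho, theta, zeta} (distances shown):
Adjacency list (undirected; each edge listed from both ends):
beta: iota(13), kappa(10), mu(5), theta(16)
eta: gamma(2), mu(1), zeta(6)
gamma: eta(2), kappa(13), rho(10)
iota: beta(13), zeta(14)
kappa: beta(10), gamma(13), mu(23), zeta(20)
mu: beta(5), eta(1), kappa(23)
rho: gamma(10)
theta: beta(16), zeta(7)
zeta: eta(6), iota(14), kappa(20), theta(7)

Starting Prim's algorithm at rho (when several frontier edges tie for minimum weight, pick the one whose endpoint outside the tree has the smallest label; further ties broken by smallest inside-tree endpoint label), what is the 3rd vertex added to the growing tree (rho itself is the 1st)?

eta

Prim, starting at rho.
Step 1: frontier [gamma-rho 10] → take gamma-rho (10); add gamma.
Step 2: frontier [eta-gamma 2, gamma-kappa 13] → take eta-gamma (2); add eta.
Step 3: frontier [eta-mu 1, eta-zeta 6, gamma-kappa 13] → take eta-mu (1); add mu.
Step 4: frontier [eta-zeta 6, gamma-kappa 13, beta-mu 5, kappa-mu 23] → take beta-mu (5); add beta.
Step 5: frontier [beta-kappa 10, beta-iota 13, beta-theta 16, eta-zeta 6, gamma-kappa 13, kappa-mu 23] → take eta-zeta (6); add zeta.
Step 6: frontier [beta-kappa 10, beta-iota 13, beta-theta 16, gamma-kappa 13, kappa-mu 23, theta-zeta 7, iota-zeta 14, kappa-zeta 20] → take theta-zeta (7); add theta.
Step 7: frontier [beta-kappa 10, beta-iota 13, gamma-kappa 13, kappa-mu 23, iota-zeta 14, kappa-zeta 20] → take beta-kappa (10); add kappa.
Step 8: frontier [beta-iota 13, iota-zeta 14] → take beta-iota (13); add iota.
Vertex order: rho, gamma, eta, mu, beta, zeta, theta, kappa, iota. The 3rd vertex is eta.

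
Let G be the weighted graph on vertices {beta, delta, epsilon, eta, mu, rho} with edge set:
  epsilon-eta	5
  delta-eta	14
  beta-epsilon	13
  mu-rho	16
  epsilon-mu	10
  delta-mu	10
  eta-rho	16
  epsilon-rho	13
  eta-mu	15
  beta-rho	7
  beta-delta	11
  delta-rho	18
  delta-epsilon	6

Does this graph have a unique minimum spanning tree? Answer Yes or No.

Sort edges by weight, then run Kruskal:
epsilon-eta (5): add — endpoints in different components.
delta-epsilon (6): add — endpoints in different components.
beta-rho (7): add — endpoints in different components.
delta-mu (10): add — endpoints in different components.
epsilon-mu (10): skip — epsilon and mu already connected.
beta-delta (11): add — endpoints in different components.
Non-tree edge epsilon-mu has weight 10, equal to the heaviest edge on its tree cycle — swapping gives another MST of the same weight. Not unique.

No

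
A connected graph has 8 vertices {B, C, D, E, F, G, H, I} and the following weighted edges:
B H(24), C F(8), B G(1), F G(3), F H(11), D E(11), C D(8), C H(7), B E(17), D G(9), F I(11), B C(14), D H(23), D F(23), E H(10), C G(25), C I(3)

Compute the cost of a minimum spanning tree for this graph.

40

Kruskal's algorithm — process edges by increasing weight (ties by edge label):
B G (1): add — endpoints in different components.
C I (3): add — endpoints in different components.
F G (3): add — endpoints in different components.
C H (7): add — endpoints in different components.
C D (8): add — endpoints in different components.
C F (8): add — endpoints in different components.
D G (9): skip — D and G already connected.
E H (10): add — endpoints in different components.
MST edges: B G, C I, F G, C H, C D, C F, E H; total weight 1+3+3+7+8+8+10 = 40.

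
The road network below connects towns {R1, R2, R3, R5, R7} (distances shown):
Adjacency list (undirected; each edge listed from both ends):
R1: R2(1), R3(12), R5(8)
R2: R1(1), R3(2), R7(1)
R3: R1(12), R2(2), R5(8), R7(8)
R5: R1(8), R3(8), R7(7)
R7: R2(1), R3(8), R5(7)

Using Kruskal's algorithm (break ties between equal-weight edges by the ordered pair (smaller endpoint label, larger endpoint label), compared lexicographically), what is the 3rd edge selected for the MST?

Sort edges by weight, then run Kruskal:
R1 R2 (1): add. Components now {R5} {R3} {R7} {R1,R2}
R2 R7 (1): add. Components now {R5} {R3} {R1,R2,R7}
R2 R3 (2): add. Components now {R5} {R1,R2,R3,R7}
R5 R7 (7): add. Components now {R1,R2,R3,R5,R7}
The 3rd edge added is R2 R3.

R2-R3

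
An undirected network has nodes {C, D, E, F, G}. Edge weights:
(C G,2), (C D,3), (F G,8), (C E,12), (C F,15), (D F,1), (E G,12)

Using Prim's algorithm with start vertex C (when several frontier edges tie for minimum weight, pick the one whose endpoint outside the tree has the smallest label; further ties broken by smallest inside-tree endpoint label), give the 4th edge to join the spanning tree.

Prim, starting at C.
Step 1: cheapest edge leaving the tree is C G (2); add G.
Step 2: cheapest edge leaving the tree is C D (3); add D.
Step 3: cheapest edge leaving the tree is D F (1); add F.
Step 4: cheapest edge leaving the tree is C E (12); add E.
The 4th edge added is C E.

C-E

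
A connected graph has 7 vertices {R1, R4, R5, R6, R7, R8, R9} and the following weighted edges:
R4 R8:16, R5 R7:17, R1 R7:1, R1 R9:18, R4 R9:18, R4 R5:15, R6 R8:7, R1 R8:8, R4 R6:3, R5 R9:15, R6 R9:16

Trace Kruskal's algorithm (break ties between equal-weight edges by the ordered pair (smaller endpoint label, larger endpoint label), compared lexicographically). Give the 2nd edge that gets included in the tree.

Kruskal: consider edges lightest-first.
R1 R7 (1): add. Components now {R4} {R1,R7} {R8} {R9} {R5} {R6}
R4 R6 (3): add. Components now {R4,R6} {R1,R7} {R8} {R9} {R5}
R6 R8 (7): add. Components now {R4,R6,R8} {R1,R7} {R9} {R5}
R1 R8 (8): add. Components now {R1,R4,R6,R7,R8} {R9} {R5}
R4 R5 (15): add. Components now {R1,R4,R5,R6,R7,R8} {R9}
R5 R9 (15): add. Components now {R1,R4,R5,R6,R7,R8,R9}
The 2nd edge added is R4 R6.

R4-R6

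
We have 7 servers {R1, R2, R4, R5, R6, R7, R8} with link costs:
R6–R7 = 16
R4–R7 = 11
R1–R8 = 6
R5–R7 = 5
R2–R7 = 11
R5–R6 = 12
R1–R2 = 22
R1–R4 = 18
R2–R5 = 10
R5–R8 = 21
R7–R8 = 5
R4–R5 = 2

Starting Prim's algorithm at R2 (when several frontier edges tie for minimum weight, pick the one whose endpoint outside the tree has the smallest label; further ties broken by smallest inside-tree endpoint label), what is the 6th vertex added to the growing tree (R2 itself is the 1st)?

Prim, starting at R2.
Step 1: frontier [R2–R5 10, R2–R7 11, R1–R2 22] → take R2–R5 (10); add R5.
Step 2: frontier [R2–R7 11, R1–R2 22, R4–R5 2, R5–R7 5, R5–R6 12, R5–R8 21] → take R4–R5 (2); add R4.
Step 3: frontier [R2–R7 11, R1–R2 22, R4–R7 11, R1–R4 18, R5–R7 5, R5–R6 12, R5–R8 21] → take R5–R7 (5); add R7.
Step 4: frontier [R1–R2 22, R1–R4 18, R5–R6 12, R5–R8 21, R7–R8 5, R6–R7 16] → take R7–R8 (5); add R8.
Step 5: frontier [R1–R2 22, R1–R4 18, R5–R6 12, R6–R7 16, R1–R8 6] → take R1–R8 (6); add R1.
Step 6: frontier [R5–R6 12, R6–R7 16] → take R5–R6 (12); add R6.
Vertex order: R2, R5, R4, R7, R8, R1, R6. The 6th vertex is R1.

R1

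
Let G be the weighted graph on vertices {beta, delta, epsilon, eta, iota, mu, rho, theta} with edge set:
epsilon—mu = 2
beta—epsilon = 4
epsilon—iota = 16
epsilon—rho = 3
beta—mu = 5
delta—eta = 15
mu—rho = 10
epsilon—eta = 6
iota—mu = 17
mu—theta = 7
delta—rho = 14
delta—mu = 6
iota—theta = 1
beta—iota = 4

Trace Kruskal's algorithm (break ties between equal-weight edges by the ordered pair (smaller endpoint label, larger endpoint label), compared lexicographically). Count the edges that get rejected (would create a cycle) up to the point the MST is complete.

1

Sort edges by weight, then run Kruskal:
iota—theta (1): add — endpoints in different components.
epsilon—mu (2): add — endpoints in different components.
epsilon—rho (3): add — endpoints in different components.
beta—epsilon (4): add — endpoints in different components.
beta—iota (4): add — endpoints in different components.
beta—mu (5): skip — beta and mu already connected.
delta—mu (6): add — endpoints in different components.
epsilon—eta (6): add — endpoints in different components.
Edges rejected before the tree was complete: 1.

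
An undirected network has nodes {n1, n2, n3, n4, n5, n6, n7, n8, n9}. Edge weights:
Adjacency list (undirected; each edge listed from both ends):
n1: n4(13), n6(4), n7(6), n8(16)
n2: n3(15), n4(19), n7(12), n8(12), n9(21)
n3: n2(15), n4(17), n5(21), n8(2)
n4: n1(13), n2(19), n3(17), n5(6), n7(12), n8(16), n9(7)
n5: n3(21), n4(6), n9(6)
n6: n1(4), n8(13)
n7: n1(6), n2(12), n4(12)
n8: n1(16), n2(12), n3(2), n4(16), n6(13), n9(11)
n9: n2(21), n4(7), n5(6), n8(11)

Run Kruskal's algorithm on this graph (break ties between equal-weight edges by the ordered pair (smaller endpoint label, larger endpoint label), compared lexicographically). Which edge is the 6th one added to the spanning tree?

Sort edges by weight, then run Kruskal:
n3–n8 (2): add — endpoints in different components.
n1–n6 (4): add — endpoints in different components.
n1–n7 (6): add — endpoints in different components.
n4–n5 (6): add — endpoints in different components.
n5–n9 (6): add — endpoints in different components.
n4–n9 (7): skip — n4 and n9 already connected.
n8–n9 (11): add — endpoints in different components.
n2–n7 (12): add — endpoints in different components.
n2–n8 (12): add — endpoints in different components.
The 6th edge added is n8–n9.

n8-n9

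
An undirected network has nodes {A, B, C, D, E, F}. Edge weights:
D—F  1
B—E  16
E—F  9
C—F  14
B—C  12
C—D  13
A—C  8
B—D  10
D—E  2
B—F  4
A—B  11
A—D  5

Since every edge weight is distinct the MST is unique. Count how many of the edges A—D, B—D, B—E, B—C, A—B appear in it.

Kruskal's algorithm — process edges by increasing weight (ties by edge label):
D—F (1): add — endpoints in different components.
D—E (2): add — endpoints in different components.
B—F (4): add — endpoints in different components.
A—D (5): add — endpoints in different components.
A—C (8): add — endpoints in different components.
MST edge set: {D—F, D—E, B—F, A—D, A—C}.
Of the listed edges, {A—D} are in the MST → 1.

1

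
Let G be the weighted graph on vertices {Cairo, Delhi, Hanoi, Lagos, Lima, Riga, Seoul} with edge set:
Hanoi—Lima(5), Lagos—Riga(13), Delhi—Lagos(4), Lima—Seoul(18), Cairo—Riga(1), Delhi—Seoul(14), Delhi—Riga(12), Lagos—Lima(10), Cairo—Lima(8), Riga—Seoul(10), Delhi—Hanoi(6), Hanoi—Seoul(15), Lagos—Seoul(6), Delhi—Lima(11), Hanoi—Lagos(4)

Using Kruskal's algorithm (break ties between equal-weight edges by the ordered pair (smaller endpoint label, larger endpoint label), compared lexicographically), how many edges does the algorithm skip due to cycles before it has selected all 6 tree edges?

1

Kruskal's algorithm — process edges by increasing weight (ties by edge label):
Cairo—Riga (1): add — endpoints in different components.
Delhi—Lagos (4): add — endpoints in different components.
Hanoi—Lagos (4): add — endpoints in different components.
Hanoi—Lima (5): add — endpoints in different components.
Delhi—Hanoi (6): skip — Hanoi and Delhi already connected.
Lagos—Seoul (6): add — endpoints in different components.
Cairo—Lima (8): add — endpoints in different components.
Edges rejected before the tree was complete: 1.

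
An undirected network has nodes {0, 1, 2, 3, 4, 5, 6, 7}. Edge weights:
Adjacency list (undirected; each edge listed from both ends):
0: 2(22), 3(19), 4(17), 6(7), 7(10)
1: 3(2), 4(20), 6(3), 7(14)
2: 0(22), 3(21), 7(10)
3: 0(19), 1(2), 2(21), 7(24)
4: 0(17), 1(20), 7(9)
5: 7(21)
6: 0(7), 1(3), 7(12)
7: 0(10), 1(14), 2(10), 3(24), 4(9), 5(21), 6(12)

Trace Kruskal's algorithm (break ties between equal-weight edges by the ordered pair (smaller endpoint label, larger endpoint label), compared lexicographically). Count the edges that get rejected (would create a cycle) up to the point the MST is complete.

6

Kruskal: consider edges lightest-first.
1–3 (2): add — endpoints in different components.
1–6 (3): add — endpoints in different components.
0–6 (7): add — endpoints in different components.
4–7 (9): add — endpoints in different components.
0–7 (10): add — endpoints in different components.
2–7 (10): add — endpoints in different components.
6–7 (12): skip — 6 and 7 already connected.
1–7 (14): skip — 1 and 7 already connected.
0–4 (17): skip — 0 and 4 already connected.
0–3 (19): skip — 0 and 3 already connected.
1–4 (20): skip — 1 and 4 already connected.
2–3 (21): skip — 2 and 3 already connected.
5–7 (21): add — endpoints in different components.
Edges rejected before the tree was complete: 6.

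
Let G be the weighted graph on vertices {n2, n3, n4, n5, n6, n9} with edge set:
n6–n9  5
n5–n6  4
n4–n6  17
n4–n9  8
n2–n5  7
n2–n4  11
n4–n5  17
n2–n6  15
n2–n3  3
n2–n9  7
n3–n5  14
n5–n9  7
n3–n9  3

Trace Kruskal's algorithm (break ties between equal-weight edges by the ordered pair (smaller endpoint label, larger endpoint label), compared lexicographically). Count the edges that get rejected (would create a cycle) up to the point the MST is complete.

3

Kruskal: consider edges lightest-first.
n2–n3 (3): add — endpoints in different components.
n3–n9 (3): add — endpoints in different components.
n5–n6 (4): add — endpoints in different components.
n6–n9 (5): add — endpoints in different components.
n2–n5 (7): skip — n5 and n2 already connected.
n2–n9 (7): skip — n2 and n9 already connected.
n5–n9 (7): skip — n5 and n9 already connected.
n4–n9 (8): add — endpoints in different components.
Edges rejected before the tree was complete: 3.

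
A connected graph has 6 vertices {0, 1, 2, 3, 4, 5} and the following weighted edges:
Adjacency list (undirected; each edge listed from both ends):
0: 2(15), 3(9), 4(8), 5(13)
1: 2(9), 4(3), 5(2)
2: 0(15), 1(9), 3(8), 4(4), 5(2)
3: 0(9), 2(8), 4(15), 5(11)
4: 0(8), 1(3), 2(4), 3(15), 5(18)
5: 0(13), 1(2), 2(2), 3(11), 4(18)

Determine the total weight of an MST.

23

Prim, starting at 3.
Step 1: cheapest edge leaving the tree is 2 3 (8); add 2.
Step 2: cheapest edge leaving the tree is 2 5 (2); add 5.
Step 3: cheapest edge leaving the tree is 1 5 (2); add 1.
Step 4: cheapest edge leaving the tree is 1 4 (3); add 4.
Step 5: cheapest edge leaving the tree is 0 4 (8); add 0.
MST edges: 2 3, 2 5, 1 5, 1 4, 0 4; total weight 8+2+2+3+8 = 23.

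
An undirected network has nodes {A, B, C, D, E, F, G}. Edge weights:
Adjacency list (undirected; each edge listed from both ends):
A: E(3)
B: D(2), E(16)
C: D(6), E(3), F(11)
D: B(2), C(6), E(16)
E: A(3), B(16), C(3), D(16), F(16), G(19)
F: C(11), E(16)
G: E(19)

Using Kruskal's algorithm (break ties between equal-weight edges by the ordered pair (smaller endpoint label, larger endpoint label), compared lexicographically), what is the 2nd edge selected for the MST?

Kruskal's algorithm — process edges by increasing weight (ties by edge label):
B D (2): add — endpoints in different components.
A E (3): add — endpoints in different components.
C E (3): add — endpoints in different components.
C D (6): add — endpoints in different components.
C F (11): add — endpoints in different components.
B E (16): skip — B and E already connected.
D E (16): skip — D and E already connected.
E F (16): skip — E and F already connected.
E G (19): add — endpoints in different components.
The 2nd edge added is A E.

A-E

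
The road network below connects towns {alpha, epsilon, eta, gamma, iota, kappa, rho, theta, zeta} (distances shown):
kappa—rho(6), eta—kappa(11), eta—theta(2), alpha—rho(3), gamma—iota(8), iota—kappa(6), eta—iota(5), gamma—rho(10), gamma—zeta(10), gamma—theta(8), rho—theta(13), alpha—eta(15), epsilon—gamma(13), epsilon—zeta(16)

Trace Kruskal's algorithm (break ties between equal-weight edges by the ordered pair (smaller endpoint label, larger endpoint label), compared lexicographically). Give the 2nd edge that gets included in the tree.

Sort edges by weight, then run Kruskal:
eta—theta (2): add — endpoints in different components.
alpha—rho (3): add — endpoints in different components.
eta—iota (5): add — endpoints in different components.
iota—kappa (6): add — endpoints in different components.
kappa—rho (6): add — endpoints in different components.
gamma—iota (8): add — endpoints in different components.
gamma—theta (8): skip — gamma and theta already connected.
gamma—rho (10): skip — gamma and rho already connected.
gamma—zeta (10): add — endpoints in different components.
eta—kappa (11): skip — kappa and eta already connected.
epsilon—gamma (13): add — endpoints in different components.
The 2nd edge added is alpha—rho.

alpha-rho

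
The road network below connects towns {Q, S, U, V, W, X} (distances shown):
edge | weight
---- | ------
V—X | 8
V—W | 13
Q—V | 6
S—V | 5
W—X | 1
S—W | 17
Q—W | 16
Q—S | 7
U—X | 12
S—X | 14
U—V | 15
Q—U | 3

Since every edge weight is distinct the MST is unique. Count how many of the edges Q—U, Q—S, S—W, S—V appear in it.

Sort edges by weight, then run Kruskal:
W—X (1): add — endpoints in different components.
Q—U (3): add — endpoints in different components.
S—V (5): add — endpoints in different components.
Q—V (6): add — endpoints in different components.
Q—S (7): skip — Q and S already connected.
V—X (8): add — endpoints in different components.
MST edge set: {W—X, Q—U, S—V, Q—V, V—X}.
Of the listed edges, {Q—U, S—V} are in the MST → 2.

2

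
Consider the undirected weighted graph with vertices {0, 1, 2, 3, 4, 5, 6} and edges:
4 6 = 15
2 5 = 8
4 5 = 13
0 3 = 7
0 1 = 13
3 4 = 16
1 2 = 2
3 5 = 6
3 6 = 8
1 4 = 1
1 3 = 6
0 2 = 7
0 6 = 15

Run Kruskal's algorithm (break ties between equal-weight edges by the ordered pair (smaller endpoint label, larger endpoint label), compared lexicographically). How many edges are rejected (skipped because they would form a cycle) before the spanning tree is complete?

2

Sort edges by weight, then run Kruskal:
1 4 (1): add. Components now {0} {1,4} {2} {3} {5} {6}
1 2 (2): add. Components now {0} {1,2,4} {3} {5} {6}
1 3 (6): add. Components now {0} {1,2,3,4} {5} {6}
3 5 (6): add. Components now {0} {1,2,3,4,5} {6}
0 2 (7): add. Components now {0,1,2,3,4,5} {6}
0 3 (7): skip — 0 and 3 already connected.
2 5 (8): skip — 2 and 5 already connected.
3 6 (8): add. Components now {0,1,2,3,4,5,6}
Edges rejected before the tree was complete: 2.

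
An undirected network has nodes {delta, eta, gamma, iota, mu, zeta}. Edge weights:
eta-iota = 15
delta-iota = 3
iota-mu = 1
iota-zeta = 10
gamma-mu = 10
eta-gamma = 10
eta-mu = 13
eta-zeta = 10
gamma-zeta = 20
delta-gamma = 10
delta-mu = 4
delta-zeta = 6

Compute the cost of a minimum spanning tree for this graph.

30

Sort edges by weight, then run Kruskal:
iota-mu (1): add. Components now {iota,mu} {gamma} {eta} {zeta} {delta}
delta-iota (3): add. Components now {delta,iota,mu} {gamma} {eta} {zeta}
delta-mu (4): skip — mu and delta already connected.
delta-zeta (6): add. Components now {delta,iota,mu,zeta} {gamma} {eta}
delta-gamma (10): add. Components now {delta,gamma,iota,mu,zeta} {eta}
eta-gamma (10): add. Components now {delta,eta,gamma,iota,mu,zeta}
MST edges: iota-mu, delta-iota, delta-zeta, delta-gamma, eta-gamma; total weight 1+3+6+10+10 = 30.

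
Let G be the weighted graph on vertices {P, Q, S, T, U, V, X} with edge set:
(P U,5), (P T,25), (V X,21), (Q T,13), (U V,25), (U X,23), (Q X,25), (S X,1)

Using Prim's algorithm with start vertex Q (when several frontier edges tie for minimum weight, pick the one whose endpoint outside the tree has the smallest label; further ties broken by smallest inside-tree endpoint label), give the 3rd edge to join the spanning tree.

Grow the tree from Q using Prim:
Step 1: frontier [Q T 13, Q X 25] → take Q T (13); add T.
Step 2: frontier [Q X 25, P T 25] → take P T (25); add P.
Step 3: frontier [P U 5, Q X 25] → take P U (5); add U.
Step 4: frontier [Q X 25, U X 23, U V 25] → take U X (23); add X.
Step 5: frontier [U V 25, S X 1, V X 21] → take S X (1); add S.
Step 6: frontier [U V 25, V X 21] → take V X (21); add V.
The 3rd edge added is P U.

P-U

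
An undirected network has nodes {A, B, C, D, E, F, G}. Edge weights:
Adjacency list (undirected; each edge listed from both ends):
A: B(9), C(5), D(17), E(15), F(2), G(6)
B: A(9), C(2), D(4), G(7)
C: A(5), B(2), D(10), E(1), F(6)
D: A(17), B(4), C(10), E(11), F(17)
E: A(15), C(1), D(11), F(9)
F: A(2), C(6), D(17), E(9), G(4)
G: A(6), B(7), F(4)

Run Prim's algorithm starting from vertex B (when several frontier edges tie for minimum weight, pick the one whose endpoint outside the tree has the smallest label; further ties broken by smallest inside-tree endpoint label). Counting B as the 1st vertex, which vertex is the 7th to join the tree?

Prim's algorithm from B:
Step 1: cheapest edge leaving the tree is B C (2); add C.
Step 2: cheapest edge leaving the tree is C E (1); add E.
Step 3: cheapest edge leaving the tree is B D (4); add D.
Step 4: cheapest edge leaving the tree is A C (5); add A.
Step 5: cheapest edge leaving the tree is A F (2); add F.
Step 6: cheapest edge leaving the tree is F G (4); add G.
Vertex order: B, C, E, D, A, F, G. The 7th vertex is G.

G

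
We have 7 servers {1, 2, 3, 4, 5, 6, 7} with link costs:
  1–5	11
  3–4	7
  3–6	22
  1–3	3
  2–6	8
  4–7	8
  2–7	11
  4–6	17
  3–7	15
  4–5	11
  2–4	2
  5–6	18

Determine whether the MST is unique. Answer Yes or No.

Kruskal: consider edges lightest-first.
2–4 (2): add. Components now {1} {2,4} {3} {5} {6} {7}
1–3 (3): add. Components now {1,3} {2,4} {5} {6} {7}
3–4 (7): add. Components now {1,2,3,4} {5} {6} {7}
2–6 (8): add. Components now {1,2,3,4,6} {5} {7}
4–7 (8): add. Components now {1,2,3,4,6,7} {5}
1–5 (11): add. Components now {1,2,3,4,5,6,7}
Non-tree edge 4–5 has weight 11, equal to the heaviest edge on its tree cycle — swapping gives another MST of the same weight. Not unique.

No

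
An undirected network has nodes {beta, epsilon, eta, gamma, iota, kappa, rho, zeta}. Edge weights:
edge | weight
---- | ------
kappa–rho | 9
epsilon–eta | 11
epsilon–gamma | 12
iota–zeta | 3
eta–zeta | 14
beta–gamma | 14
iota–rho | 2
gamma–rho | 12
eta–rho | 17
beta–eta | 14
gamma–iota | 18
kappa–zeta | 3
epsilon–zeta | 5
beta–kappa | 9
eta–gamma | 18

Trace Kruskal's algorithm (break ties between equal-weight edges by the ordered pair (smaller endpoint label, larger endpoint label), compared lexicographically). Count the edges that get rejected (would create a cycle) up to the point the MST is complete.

1

Kruskal: consider edges lightest-first.
iota–rho (2): add — endpoints in different components.
iota–zeta (3): add — endpoints in different components.
kappa–zeta (3): add — endpoints in different components.
epsilon–zeta (5): add — endpoints in different components.
beta–kappa (9): add — endpoints in different components.
kappa–rho (9): skip — kappa and rho already connected.
epsilon–eta (11): add — endpoints in different components.
epsilon–gamma (12): add — endpoints in different components.
Edges rejected before the tree was complete: 1.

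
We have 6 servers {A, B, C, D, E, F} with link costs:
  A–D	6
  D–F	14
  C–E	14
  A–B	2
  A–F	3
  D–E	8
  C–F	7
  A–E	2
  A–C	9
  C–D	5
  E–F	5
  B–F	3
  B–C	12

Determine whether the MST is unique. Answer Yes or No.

Sort edges by weight, then run Kruskal:
A–B (2): add. Components now {A,B} {C} {D} {E} {F}
A–E (2): add. Components now {A,B,E} {C} {D} {F}
A–F (3): add. Components now {A,B,E,F} {C} {D}
B–F (3): skip — B and F already connected.
C–D (5): add. Components now {A,B,E,F} {C,D}
E–F (5): skip — E and F already connected.
A–D (6): add. Components now {A,B,C,D,E,F}
Non-tree edge B–F has weight 3, equal to the heaviest edge on its tree cycle — swapping gives another MST of the same weight. Not unique.

No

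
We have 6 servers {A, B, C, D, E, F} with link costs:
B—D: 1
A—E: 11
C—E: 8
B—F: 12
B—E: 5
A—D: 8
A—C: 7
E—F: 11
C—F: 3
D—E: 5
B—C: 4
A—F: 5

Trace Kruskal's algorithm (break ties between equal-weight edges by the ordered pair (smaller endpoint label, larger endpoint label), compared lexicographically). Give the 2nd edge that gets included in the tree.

C-F

Sort edges by weight, then run Kruskal:
B—D (1): add — endpoints in different components.
C—F (3): add — endpoints in different components.
B—C (4): add — endpoints in different components.
A—F (5): add — endpoints in different components.
B—E (5): add — endpoints in different components.
The 2nd edge added is C—F.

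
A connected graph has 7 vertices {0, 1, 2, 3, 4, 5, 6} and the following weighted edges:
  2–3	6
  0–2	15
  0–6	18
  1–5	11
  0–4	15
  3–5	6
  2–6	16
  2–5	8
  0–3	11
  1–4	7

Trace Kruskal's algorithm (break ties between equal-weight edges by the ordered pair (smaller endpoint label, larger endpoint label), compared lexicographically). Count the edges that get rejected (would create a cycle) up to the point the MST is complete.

3

Sort edges by weight, then run Kruskal:
2–3 (6): add — endpoints in different components.
3–5 (6): add — endpoints in different components.
1–4 (7): add — endpoints in different components.
2–5 (8): skip — 2 and 5 already connected.
0–3 (11): add — endpoints in different components.
1–5 (11): add — endpoints in different components.
0–2 (15): skip — 0 and 2 already connected.
0–4 (15): skip — 0 and 4 already connected.
2–6 (16): add — endpoints in different components.
Edges rejected before the tree was complete: 3.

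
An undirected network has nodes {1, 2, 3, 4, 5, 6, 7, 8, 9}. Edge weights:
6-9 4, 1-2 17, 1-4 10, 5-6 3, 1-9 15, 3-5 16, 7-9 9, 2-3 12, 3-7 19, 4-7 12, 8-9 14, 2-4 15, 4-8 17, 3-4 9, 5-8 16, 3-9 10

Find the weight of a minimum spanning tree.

Kruskal: consider edges lightest-first.
5-6 (3): add — endpoints in different components.
6-9 (4): add — endpoints in different components.
3-4 (9): add — endpoints in different components.
7-9 (9): add — endpoints in different components.
1-4 (10): add — endpoints in different components.
3-9 (10): add — endpoints in different components.
2-3 (12): add — endpoints in different components.
4-7 (12): skip — 4 and 7 already connected.
8-9 (14): add — endpoints in different components.
MST edges: 5-6, 6-9, 3-4, 7-9, 1-4, 3-9, 2-3, 8-9; total weight 3+4+9+9+10+10+12+14 = 71.

71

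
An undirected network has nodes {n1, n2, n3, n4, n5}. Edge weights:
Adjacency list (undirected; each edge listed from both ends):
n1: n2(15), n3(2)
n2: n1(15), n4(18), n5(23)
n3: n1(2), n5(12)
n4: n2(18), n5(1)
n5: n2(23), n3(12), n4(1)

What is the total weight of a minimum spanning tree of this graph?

Prim, starting at n1.
Step 1: cheapest edge leaving the tree is n1–n3 (2); add n3.
Step 2: cheapest edge leaving the tree is n3–n5 (12); add n5.
Step 3: cheapest edge leaving the tree is n4–n5 (1); add n4.
Step 4: cheapest edge leaving the tree is n1–n2 (15); add n2.
MST edges: n1–n3, n3–n5, n4–n5, n1–n2; total weight 2+12+1+15 = 30.

30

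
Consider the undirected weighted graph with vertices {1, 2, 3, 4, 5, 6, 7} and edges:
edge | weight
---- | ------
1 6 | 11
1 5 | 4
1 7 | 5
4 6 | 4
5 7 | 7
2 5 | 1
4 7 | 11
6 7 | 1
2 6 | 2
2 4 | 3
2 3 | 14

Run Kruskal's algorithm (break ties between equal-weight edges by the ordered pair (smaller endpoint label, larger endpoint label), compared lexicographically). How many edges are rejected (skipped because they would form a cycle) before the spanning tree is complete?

5

Sort edges by weight, then run Kruskal:
2 5 (1): add. Components now {1} {2,5} {3} {4} {6} {7}
6 7 (1): add. Components now {1} {2,5} {3} {4} {6,7}
2 6 (2): add. Components now {1} {2,5,6,7} {3} {4}
2 4 (3): add. Components now {1} {2,4,5,6,7} {3}
1 5 (4): add. Components now {1,2,4,5,6,7} {3}
4 6 (4): skip — 4 and 6 already connected.
1 7 (5): skip — 1 and 7 already connected.
5 7 (7): skip — 5 and 7 already connected.
1 6 (11): skip — 1 and 6 already connected.
4 7 (11): skip — 4 and 7 already connected.
2 3 (14): add. Components now {1,2,3,4,5,6,7}
Edges rejected before the tree was complete: 5.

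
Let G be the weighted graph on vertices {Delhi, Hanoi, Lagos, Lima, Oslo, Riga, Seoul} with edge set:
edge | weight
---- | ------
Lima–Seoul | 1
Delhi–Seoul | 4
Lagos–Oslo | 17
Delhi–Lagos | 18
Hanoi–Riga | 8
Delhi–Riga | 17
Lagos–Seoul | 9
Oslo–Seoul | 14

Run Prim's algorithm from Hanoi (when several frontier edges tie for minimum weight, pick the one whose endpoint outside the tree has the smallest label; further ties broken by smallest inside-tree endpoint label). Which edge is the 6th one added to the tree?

Oslo-Seoul

Grow the tree from Hanoi using Prim:
Step 1: frontier [Hanoi–Riga 8] → take Hanoi–Riga (8); add Riga.
Step 2: frontier [Delhi–Riga 17] → take Delhi–Riga (17); add Delhi.
Step 3: frontier [Delhi–Seoul 4, Delhi–Lagos 18] → take Delhi–Seoul (4); add Seoul.
Step 4: frontier [Delhi–Lagos 18, Lima–Seoul 1, Lagos–Seoul 9, Oslo–Seoul 14] → take Lima–Seoul (1); add Lima.
Step 5: frontier [Delhi–Lagos 18, Lagos–Seoul 9, Oslo–Seoul 14] → take Lagos–Seoul (9); add Lagos.
Step 6: frontier [Lagos–Oslo 17, Oslo–Seoul 14] → take Oslo–Seoul (14); add Oslo.
The 6th edge added is Oslo–Seoul.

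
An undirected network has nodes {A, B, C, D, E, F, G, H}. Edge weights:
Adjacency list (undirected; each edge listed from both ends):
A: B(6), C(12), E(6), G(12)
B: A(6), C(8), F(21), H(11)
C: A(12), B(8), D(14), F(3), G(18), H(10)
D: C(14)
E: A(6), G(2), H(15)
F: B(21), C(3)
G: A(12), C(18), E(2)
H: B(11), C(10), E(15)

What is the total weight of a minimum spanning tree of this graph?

49

Prim, starting at H.
Step 1: frontier [C–H 10, B–H 11, E–H 15] → take C–H (10); add C.
Step 2: frontier [C–F 3, B–C 8, A–C 12, C–D 14, C–G 18, B–H 11, E–H 15] → take C–F (3); add F.
Step 3: frontier [B–C 8, A–C 12, C–D 14, C–G 18, B–F 21, B–H 11, E–H 15] → take B–C (8); add B.
Step 4: frontier [A–B 6, A–C 12, C–D 14, C–G 18, E–H 15] → take A–B (6); add A.
Step 5: frontier [A–E 6, A–G 12, C–D 14, C–G 18, E–H 15] → take A–E (6); add E.
Step 6: frontier [A–G 12, C–D 14, C–G 18, E–G 2] → take E–G (2); add G.
Step 7: frontier [C–D 14] → take C–D (14); add D.
MST edges: C–H, C–F, B–C, A–B, A–E, E–G, C–D; total weight 10+3+8+6+6+2+14 = 49.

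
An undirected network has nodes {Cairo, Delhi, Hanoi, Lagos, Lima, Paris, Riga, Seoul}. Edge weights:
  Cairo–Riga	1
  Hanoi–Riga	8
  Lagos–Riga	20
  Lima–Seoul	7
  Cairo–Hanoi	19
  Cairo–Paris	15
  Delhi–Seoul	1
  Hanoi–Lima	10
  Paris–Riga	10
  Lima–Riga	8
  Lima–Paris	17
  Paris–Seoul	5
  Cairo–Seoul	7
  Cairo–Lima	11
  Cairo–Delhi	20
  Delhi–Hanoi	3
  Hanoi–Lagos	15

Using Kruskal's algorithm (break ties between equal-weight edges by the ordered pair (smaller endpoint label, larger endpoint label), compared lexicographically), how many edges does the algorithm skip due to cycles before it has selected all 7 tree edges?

6

Kruskal: consider edges lightest-first.
Cairo–Riga (1): add — endpoints in different components.
Delhi–Seoul (1): add — endpoints in different components.
Delhi–Hanoi (3): add — endpoints in different components.
Paris–Seoul (5): add — endpoints in different components.
Cairo–Seoul (7): add — endpoints in different components.
Lima–Seoul (7): add — endpoints in different components.
Hanoi–Riga (8): skip — Hanoi and Riga already connected.
Lima–Riga (8): skip — Riga and Lima already connected.
Hanoi–Lima (10): skip — Hanoi and Lima already connected.
Paris–Riga (10): skip — Riga and Paris already connected.
Cairo–Lima (11): skip — Cairo and Lima already connected.
Cairo–Paris (15): skip — Cairo and Paris already connected.
Hanoi–Lagos (15): add — endpoints in different components.
Edges rejected before the tree was complete: 6.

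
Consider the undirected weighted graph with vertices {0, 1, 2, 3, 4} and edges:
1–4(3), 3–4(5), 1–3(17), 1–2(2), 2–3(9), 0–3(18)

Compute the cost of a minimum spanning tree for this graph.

Kruskal's algorithm — process edges by increasing weight (ties by edge label):
1–2 (2): add — endpoints in different components.
1–4 (3): add — endpoints in different components.
3–4 (5): add — endpoints in different components.
2–3 (9): skip — 2 and 3 already connected.
1–3 (17): skip — 1 and 3 already connected.
0–3 (18): add — endpoints in different components.
MST edges: 1–2, 1–4, 3–4, 0–3; total weight 2+3+5+18 = 28.

28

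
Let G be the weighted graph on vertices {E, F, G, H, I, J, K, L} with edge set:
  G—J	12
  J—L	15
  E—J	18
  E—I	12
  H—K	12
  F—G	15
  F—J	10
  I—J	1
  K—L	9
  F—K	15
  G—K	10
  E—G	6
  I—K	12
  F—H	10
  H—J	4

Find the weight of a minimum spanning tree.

52

Sort edges by weight, then run Kruskal:
I—J (1): add — endpoints in different components.
H—J (4): add — endpoints in different components.
E—G (6): add — endpoints in different components.
K—L (9): add — endpoints in different components.
F—H (10): add — endpoints in different components.
F—J (10): skip — F and J already connected.
G—K (10): add — endpoints in different components.
E—I (12): add — endpoints in different components.
MST edges: I—J, H—J, E—G, K—L, F—H, G—K, E—I; total weight 1+4+6+9+10+10+12 = 52.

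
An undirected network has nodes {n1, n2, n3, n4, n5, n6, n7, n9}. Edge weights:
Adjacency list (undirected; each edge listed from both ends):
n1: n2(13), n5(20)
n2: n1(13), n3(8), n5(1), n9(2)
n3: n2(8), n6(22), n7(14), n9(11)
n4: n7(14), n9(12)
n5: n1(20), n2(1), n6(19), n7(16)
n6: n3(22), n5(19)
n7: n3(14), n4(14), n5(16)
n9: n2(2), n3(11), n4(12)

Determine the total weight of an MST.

69

Sort edges by weight, then run Kruskal:
n2-n5 (1): add — endpoints in different components.
n2-n9 (2): add — endpoints in different components.
n2-n3 (8): add — endpoints in different components.
n3-n9 (11): skip — n3 and n9 already connected.
n4-n9 (12): add — endpoints in different components.
n1-n2 (13): add — endpoints in different components.
n3-n7 (14): add — endpoints in different components.
n4-n7 (14): skip — n7 and n4 already connected.
n5-n7 (16): skip — n7 and n5 already connected.
n5-n6 (19): add — endpoints in different components.
MST edges: n2-n5, n2-n9, n2-n3, n4-n9, n1-n2, n3-n7, n5-n6; total weight 1+2+8+12+13+14+19 = 69.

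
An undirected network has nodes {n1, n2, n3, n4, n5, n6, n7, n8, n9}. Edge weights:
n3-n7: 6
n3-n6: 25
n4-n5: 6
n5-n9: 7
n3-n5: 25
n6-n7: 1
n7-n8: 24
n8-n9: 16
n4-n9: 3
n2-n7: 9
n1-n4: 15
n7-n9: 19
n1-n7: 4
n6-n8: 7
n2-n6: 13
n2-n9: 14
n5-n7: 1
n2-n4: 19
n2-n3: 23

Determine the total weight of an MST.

Prim's algorithm from n6:
Step 1: cheapest edge leaving the tree is n6-n7 (1); add n7.
Step 2: cheapest edge leaving the tree is n5-n7 (1); add n5.
Step 3: cheapest edge leaving the tree is n1-n7 (4); add n1.
Step 4: cheapest edge leaving the tree is n3-n7 (6); add n3.
Step 5: cheapest edge leaving the tree is n4-n5 (6); add n4.
Step 6: cheapest edge leaving the tree is n4-n9 (3); add n9.
Step 7: cheapest edge leaving the tree is n6-n8 (7); add n8.
Step 8: cheapest edge leaving the tree is n2-n7 (9); add n2.
MST edges: n6-n7, n5-n7, n1-n7, n3-n7, n4-n5, n4-n9, n6-n8, n2-n7; total weight 1+1+4+6+6+3+7+9 = 37.

37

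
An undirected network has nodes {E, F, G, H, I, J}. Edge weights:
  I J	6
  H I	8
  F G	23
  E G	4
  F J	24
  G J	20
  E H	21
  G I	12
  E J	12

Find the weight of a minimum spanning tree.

53

Kruskal's algorithm — process edges by increasing weight (ties by edge label):
E G (4): add. Components now {E,G} {F} {H} {I} {J}
I J (6): add. Components now {E,G} {F} {H} {I,J}
H I (8): add. Components now {E,G} {F} {H,I,J}
E J (12): add. Components now {E,G,H,I,J} {F}
G I (12): skip — G and I already connected.
G J (20): skip — G and J already connected.
E H (21): skip — E and H already connected.
F G (23): add. Components now {E,F,G,H,I,J}
MST edges: E G, I J, H I, E J, F G; total weight 4+6+8+12+23 = 53.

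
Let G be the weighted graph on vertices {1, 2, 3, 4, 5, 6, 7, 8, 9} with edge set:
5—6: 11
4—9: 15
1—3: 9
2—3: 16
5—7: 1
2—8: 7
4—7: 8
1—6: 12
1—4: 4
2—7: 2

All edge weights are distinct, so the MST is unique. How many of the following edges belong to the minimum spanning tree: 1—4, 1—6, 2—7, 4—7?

3

Sort edges by weight, then run Kruskal:
5—7 (1): add — endpoints in different components.
2—7 (2): add — endpoints in different components.
1—4 (4): add — endpoints in different components.
2—8 (7): add — endpoints in different components.
4—7 (8): add — endpoints in different components.
1—3 (9): add — endpoints in different components.
5—6 (11): add — endpoints in different components.
1—6 (12): skip — 1 and 6 already connected.
4—9 (15): add — endpoints in different components.
MST edge set: {5—7, 2—7, 1—4, 2—8, 4—7, 1—3, 5—6, 4—9}.
Of the listed edges, {1—4, 2—7, 4—7} are in the MST → 3.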